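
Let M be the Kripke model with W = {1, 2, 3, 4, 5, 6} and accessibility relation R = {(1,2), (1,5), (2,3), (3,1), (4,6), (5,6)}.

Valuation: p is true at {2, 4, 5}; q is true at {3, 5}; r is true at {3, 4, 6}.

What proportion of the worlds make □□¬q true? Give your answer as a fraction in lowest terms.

1: successors {2, 5}; □¬q there: 2:F, 5:T. ✗
2: successors {3}; □¬q there: 3:T. ✓
3: successors {1}; □¬q there: 1:F. ✗
4: successors {6}; □¬q there: 6:T. ✓
5: successors {6}; □¬q there: 6:T. ✓
6: no successors, so □□¬q holds vacuously. ✓
That's 4 of 6 worlds, so 4/6 = 2/3.

2/3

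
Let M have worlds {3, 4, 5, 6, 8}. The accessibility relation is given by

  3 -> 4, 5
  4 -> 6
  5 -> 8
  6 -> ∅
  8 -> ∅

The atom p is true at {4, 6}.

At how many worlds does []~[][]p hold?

2

3: successors {4, 5}; ~[][]p there: 4:F, 5:F. ✗
4: successors {6}; ~[][]p there: 6:F. ✗
5: successors {8}; ~[][]p there: 8:F. ✗
6: no successors, so []~[][]p holds vacuously. ✓
8: no successors, so []~[][]p holds vacuously. ✓
Satisfying worlds: {6, 8}.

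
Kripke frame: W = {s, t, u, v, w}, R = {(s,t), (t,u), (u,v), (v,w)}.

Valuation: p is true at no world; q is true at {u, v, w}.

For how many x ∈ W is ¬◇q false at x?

s: ◇q is F. ✓
t: ◇q is T. ✗
u: ◇q is T. ✗
v: ◇q is T. ✗
w: ◇q is F. ✓
Satisfying worlds: {s, w}.
So ¬◇q fails at the other 3 worlds.

3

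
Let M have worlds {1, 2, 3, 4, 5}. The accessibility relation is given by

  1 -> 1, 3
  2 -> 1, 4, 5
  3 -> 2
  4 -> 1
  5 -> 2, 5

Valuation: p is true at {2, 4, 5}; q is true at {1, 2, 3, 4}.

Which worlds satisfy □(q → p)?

{3, 5}

1: successors {1, 3}; q → p there: 1:F, 3:F. ✗
2: successors {1, 4, 5}; q → p there: 1:F, 4:T, 5:T. ✗
3: successors {2}; q → p there: 2:T. ✓
4: successors {1}; q → p there: 1:F. ✗
5: successors {2, 5}; q → p there: 2:T, 5:T. ✓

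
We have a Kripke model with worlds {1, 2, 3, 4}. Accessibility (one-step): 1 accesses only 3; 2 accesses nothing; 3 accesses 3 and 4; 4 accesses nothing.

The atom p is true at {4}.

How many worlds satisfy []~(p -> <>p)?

1: successors {3}; ~(p -> <>p) there: 3:F. ✗
2: no successors, so []~(p -> <>p) holds vacuously. ✓
3: successors {3, 4}; ~(p -> <>p) there: 3:F, 4:T. ✗
4: no successors, so []~(p -> <>p) holds vacuously. ✓
Satisfying worlds: {2, 4}.

2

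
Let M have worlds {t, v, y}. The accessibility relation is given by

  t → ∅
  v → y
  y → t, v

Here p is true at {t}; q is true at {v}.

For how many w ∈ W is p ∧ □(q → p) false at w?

2

t: p is T, □(q → p) is T. ✓
v: p is F, □(q → p) is T. ✗
y: p is F, □(q → p) is F. ✗
Satisfying worlds: {t}.
So p ∧ □(q → p) fails at the other 2 worlds.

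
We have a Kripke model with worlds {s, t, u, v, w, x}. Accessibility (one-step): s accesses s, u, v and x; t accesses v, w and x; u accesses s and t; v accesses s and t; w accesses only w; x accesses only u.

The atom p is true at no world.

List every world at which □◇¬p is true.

{s, t, u, v, w, x}

s: successors {s, u, v, x}; ◇¬p there: s:T, u:T, v:T, x:T. ✓
t: successors {v, w, x}; ◇¬p there: v:T, w:T, x:T. ✓
u: successors {s, t}; ◇¬p there: s:T, t:T. ✓
v: successors {s, t}; ◇¬p there: s:T, t:T. ✓
w: successors {w}; ◇¬p there: w:T. ✓
x: successors {u}; ◇¬p there: u:T. ✓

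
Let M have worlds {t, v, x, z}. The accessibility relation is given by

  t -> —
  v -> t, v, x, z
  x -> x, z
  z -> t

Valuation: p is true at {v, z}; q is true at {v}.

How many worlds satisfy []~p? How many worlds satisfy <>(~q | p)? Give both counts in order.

For []~p:
t: no successors, so []~p holds vacuously. ✓
v: successors {t, v, x, z}; ~p there: t:T, v:F, x:T, z:F. ✗
x: successors {x, z}; ~p there: x:T, z:F. ✗
z: successors {t}; ~p there: t:T. ✓
— 2 worlds.
For <>(~q | p):
t: no successors, so <>(~q | p) fails. ✗
v: successors {t, v, x, z}; ~q | p there: t:T, v:T, x:T, z:T. ✓
x: successors {x, z}; ~q | p there: x:T, z:T. ✓
z: successors {t}; ~q | p there: t:T. ✓
— 3 worlds.

2 and 3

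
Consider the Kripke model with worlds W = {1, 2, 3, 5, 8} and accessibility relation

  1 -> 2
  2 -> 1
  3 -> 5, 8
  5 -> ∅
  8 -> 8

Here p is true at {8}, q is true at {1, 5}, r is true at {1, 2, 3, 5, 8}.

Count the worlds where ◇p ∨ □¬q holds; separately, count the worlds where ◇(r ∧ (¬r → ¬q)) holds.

4 and 4

For ◇p ∨ □¬q:
1: ◇p is F, □¬q is T. ✓
2: ◇p is F, □¬q is F. ✗
3: ◇p is T, □¬q is F. ✓
5: ◇p is F, □¬q is T. ✓
8: ◇p is T, □¬q is T. ✓
— 4 worlds.
For ◇(r ∧ (¬r → ¬q)):
1: successors {2}; r ∧ (¬r → ¬q) there: 2:T. ✓
2: successors {1}; r ∧ (¬r → ¬q) there: 1:T. ✓
3: successors {5, 8}; r ∧ (¬r → ¬q) there: 5:T, 8:T. ✓
5: no successors, so ◇(r ∧ (¬r → ¬q)) fails. ✗
8: successors {8}; r ∧ (¬r → ¬q) there: 8:T. ✓
— 4 worlds.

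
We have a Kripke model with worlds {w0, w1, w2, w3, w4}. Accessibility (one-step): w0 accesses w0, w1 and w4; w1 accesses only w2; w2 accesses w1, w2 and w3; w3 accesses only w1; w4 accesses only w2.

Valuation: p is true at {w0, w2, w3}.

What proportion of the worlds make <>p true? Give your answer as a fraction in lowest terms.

4/5

w0: successors {w0, w1, w4}; p there: w0:T, w1:F, w4:F. ✓
w1: successors {w2}; p there: w2:T. ✓
w2: successors {w1, w2, w3}; p there: w1:F, w2:T, w3:T. ✓
w3: successors {w1}; p there: w1:F. ✗
w4: successors {w2}; p there: w2:T. ✓
That's 4 of 5 worlds, so 4/5.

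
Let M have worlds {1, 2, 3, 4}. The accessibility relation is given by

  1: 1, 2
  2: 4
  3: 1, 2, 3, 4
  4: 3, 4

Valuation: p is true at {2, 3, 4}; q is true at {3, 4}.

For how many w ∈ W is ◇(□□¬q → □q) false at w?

1: successors {1, 2}; □□¬q → □q there: 1:T, 2:T. ✓
2: successors {4}; □□¬q → □q there: 4:T. ✓
3: successors {1, 2, 3, 4}; □□¬q → □q there: 1:T, 2:T, 3:T, 4:T. ✓
4: successors {3, 4}; □□¬q → □q there: 3:T, 4:T. ✓
Satisfying worlds: {1, 2, 3, 4}.
So ◇(□□¬q → □q) fails at the other 0 worlds.

0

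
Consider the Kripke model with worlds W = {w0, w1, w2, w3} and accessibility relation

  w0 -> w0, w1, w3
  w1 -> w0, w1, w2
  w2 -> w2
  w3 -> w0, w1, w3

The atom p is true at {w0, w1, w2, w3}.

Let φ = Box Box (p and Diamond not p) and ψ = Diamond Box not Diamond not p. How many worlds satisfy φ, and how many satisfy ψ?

0 and 4

For Box Box (p and Diamond not p):
w0: successors {w0, w1, w3}; Box (p and Diamond not p) there: w0:F, w1:F, w3:F. ✗
w1: successors {w0, w1, w2}; Box (p and Diamond not p) there: w0:F, w1:F, w2:F. ✗
w2: successors {w2}; Box (p and Diamond not p) there: w2:F. ✗
w3: successors {w0, w1, w3}; Box (p and Diamond not p) there: w0:F, w1:F, w3:F. ✗
— 0 worlds.
For Diamond Box not Diamond not p:
w0: successors {w0, w1, w3}; Box not Diamond not p there: w0:T, w1:T, w3:T. ✓
w1: successors {w0, w1, w2}; Box not Diamond not p there: w0:T, w1:T, w2:T. ✓
w2: successors {w2}; Box not Diamond not p there: w2:T. ✓
w3: successors {w0, w1, w3}; Box not Diamond not p there: w0:T, w1:T, w3:T. ✓
— 4 worlds.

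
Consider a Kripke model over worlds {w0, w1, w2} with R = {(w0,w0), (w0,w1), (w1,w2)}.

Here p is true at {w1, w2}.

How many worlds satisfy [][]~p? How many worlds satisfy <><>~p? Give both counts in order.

For [][]~p:
w0: successors {w0, w1}; []~p there: w0:F, w1:F. ✗
w1: successors {w2}; []~p there: w2:T. ✓
w2: no successors, so [][]~p holds vacuously. ✓
— 2 worlds.
For <><>~p:
w0: successors {w0, w1}; <>~p there: w0:T, w1:F. ✓
w1: successors {w2}; <>~p there: w2:F. ✗
w2: no successors, so <><>~p fails. ✗
— 1 world.

2 and 1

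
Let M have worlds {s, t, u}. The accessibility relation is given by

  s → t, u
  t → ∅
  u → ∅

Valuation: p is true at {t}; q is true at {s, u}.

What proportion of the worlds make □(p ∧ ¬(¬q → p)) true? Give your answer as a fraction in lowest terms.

2/3

s: successors {t, u}; p ∧ ¬(¬q → p) there: t:F, u:F. ✗
t: no successors, so □(p ∧ ¬(¬q → p)) holds vacuously. ✓
u: no successors, so □(p ∧ ¬(¬q → p)) holds vacuously. ✓
That's 2 of 3 worlds, so 2/3.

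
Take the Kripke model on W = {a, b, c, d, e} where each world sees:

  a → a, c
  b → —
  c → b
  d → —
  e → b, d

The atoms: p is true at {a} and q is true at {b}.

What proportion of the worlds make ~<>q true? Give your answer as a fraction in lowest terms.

3/5

a: <>q is F. ✓
b: <>q is F. ✓
c: <>q is T. ✗
d: <>q is F. ✓
e: <>q is T. ✗
That's 3 of 5 worlds, so 3/5.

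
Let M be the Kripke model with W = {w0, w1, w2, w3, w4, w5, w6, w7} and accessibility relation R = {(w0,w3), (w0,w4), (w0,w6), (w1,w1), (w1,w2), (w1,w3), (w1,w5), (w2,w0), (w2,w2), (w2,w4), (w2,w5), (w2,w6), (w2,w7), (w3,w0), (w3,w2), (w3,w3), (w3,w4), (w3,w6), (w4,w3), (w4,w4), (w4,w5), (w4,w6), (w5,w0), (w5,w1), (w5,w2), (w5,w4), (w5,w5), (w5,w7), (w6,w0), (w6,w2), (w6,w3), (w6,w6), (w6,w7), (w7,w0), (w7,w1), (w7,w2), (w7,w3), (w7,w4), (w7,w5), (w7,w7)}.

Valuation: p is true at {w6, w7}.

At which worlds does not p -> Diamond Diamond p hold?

w0: not p is T, Diamond Diamond p is T. ✓
w1: not p is T, Diamond Diamond p is T. ✓
w2: not p is T, Diamond Diamond p is T. ✓
w3: not p is T, Diamond Diamond p is T. ✓
w4: not p is T, Diamond Diamond p is T. ✓
w5: not p is T, Diamond Diamond p is T. ✓
w6: not p is F, Diamond Diamond p is T. ✓
w7: not p is F, Diamond Diamond p is T. ✓

{w0, w1, w2, w3, w4, w5, w6, w7}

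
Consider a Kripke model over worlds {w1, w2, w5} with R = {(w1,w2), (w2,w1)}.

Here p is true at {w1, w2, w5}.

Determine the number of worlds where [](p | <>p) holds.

w1: successors {w2}; p | <>p there: w2:T. ✓
w2: successors {w1}; p | <>p there: w1:T. ✓
w5: no successors, so [](p | <>p) holds vacuously. ✓
Satisfying worlds: {w1, w2, w5}.

3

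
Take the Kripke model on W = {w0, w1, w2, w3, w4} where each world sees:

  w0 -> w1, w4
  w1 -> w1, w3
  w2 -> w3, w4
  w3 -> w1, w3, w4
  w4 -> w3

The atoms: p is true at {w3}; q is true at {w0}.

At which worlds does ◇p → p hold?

{w0, w3}

w0: ◇p is F, p is F. ✓
w1: ◇p is T, p is F. ✗
w2: ◇p is T, p is F. ✗
w3: ◇p is T, p is T. ✓
w4: ◇p is T, p is F. ✗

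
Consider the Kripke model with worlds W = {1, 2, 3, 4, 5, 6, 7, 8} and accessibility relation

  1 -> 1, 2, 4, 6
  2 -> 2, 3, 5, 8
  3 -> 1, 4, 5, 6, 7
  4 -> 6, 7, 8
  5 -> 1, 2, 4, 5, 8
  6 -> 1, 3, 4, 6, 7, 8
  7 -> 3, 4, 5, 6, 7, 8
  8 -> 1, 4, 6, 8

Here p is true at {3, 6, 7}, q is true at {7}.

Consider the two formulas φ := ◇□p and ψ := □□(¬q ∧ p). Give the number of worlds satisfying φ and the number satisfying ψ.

0 and 0

For ◇□p:
1: successors {1, 2, 4, 6}; □p there: 1:F, 2:F, 4:F, 6:F. ✗
2: successors {2, 3, 5, 8}; □p there: 2:F, 3:F, 5:F, 8:F. ✗
3: successors {1, 4, 5, 6, 7}; □p there: 1:F, 4:F, 5:F, 6:F, 7:F. ✗
4: successors {6, 7, 8}; □p there: 6:F, 7:F, 8:F. ✗
5: successors {1, 2, 4, 5, 8}; □p there: 1:F, 2:F, 4:F, 5:F, 8:F. ✗
6: successors {1, 3, 4, 6, 7, 8}; □p there: 1:F, 3:F, 4:F, 6:F, 7:F, 8:F. ✗
7: successors {3, 4, 5, 6, 7, 8}; □p there: 3:F, 4:F, 5:F, 6:F, 7:F, 8:F. ✗
8: successors {1, 4, 6, 8}; □p there: 1:F, 4:F, 6:F, 8:F. ✗
— 0 worlds.
For □□(¬q ∧ p):
1: successors {1, 2, 4, 6}; □(¬q ∧ p) there: 1:F, 2:F, 4:F, 6:F. ✗
2: successors {2, 3, 5, 8}; □(¬q ∧ p) there: 2:F, 3:F, 5:F, 8:F. ✗
3: successors {1, 4, 5, 6, 7}; □(¬q ∧ p) there: 1:F, 4:F, 5:F, 6:F, 7:F. ✗
4: successors {6, 7, 8}; □(¬q ∧ p) there: 6:F, 7:F, 8:F. ✗
5: successors {1, 2, 4, 5, 8}; □(¬q ∧ p) there: 1:F, 2:F, 4:F, 5:F, 8:F. ✗
6: successors {1, 3, 4, 6, 7, 8}; □(¬q ∧ p) there: 1:F, 3:F, 4:F, 6:F, 7:F, 8:F. ✗
7: successors {3, 4, 5, 6, 7, 8}; □(¬q ∧ p) there: 3:F, 4:F, 5:F, 6:F, 7:F, 8:F. ✗
8: successors {1, 4, 6, 8}; □(¬q ∧ p) there: 1:F, 4:F, 6:F, 8:F. ✗
— 0 worlds.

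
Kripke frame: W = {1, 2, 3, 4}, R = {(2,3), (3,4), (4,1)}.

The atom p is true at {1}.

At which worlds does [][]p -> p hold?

{1, 2}

1: [][]p is T, p is T. ✓
2: [][]p is F, p is F. ✓
3: [][]p is T, p is F. ✗
4: [][]p is T, p is F. ✗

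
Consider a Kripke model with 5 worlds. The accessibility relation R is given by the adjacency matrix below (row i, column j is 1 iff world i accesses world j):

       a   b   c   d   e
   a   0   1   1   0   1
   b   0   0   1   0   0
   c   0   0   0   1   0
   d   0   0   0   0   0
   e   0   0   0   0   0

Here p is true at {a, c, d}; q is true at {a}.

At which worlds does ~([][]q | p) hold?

{b}

a: [][]q | p is T. ✗
b: [][]q | p is F. ✓
c: [][]q | p is T. ✗
d: [][]q | p is T. ✗
e: [][]q | p is T. ✗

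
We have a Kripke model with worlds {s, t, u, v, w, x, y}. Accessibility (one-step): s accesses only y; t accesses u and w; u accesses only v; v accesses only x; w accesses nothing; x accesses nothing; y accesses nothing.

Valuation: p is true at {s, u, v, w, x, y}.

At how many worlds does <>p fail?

3

s: successors {y}; p there: y:T. ✓
t: successors {u, w}; p there: u:T, w:T. ✓
u: successors {v}; p there: v:T. ✓
v: successors {x}; p there: x:T. ✓
w: no successors, so <>p fails. ✗
x: no successors, so <>p fails. ✗
y: no successors, so <>p fails. ✗
Satisfying worlds: {s, t, u, v}.
So <>p fails at the other 3 worlds.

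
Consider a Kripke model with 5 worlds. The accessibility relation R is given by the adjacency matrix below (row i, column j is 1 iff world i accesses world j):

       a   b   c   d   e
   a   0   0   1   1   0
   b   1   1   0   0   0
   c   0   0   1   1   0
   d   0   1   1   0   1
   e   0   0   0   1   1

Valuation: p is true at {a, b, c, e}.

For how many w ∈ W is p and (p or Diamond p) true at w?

4

a: p is T, p or Diamond p is T. ✓
b: p is T, p or Diamond p is T. ✓
c: p is T, p or Diamond p is T. ✓
d: p is F, p or Diamond p is T. ✗
e: p is T, p or Diamond p is T. ✓
Satisfying worlds: {a, b, c, e}.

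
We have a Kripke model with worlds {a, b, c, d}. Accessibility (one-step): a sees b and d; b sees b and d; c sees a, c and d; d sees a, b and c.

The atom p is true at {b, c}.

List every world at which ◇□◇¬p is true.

{a, b, c, d}

a: successors {b, d}; □◇¬p there: b:T, d:T. ✓
b: successors {b, d}; □◇¬p there: b:T, d:T. ✓
c: successors {a, c, d}; □◇¬p there: a:T, c:T, d:T. ✓
d: successors {a, b, c}; □◇¬p there: a:T, b:T, c:T. ✓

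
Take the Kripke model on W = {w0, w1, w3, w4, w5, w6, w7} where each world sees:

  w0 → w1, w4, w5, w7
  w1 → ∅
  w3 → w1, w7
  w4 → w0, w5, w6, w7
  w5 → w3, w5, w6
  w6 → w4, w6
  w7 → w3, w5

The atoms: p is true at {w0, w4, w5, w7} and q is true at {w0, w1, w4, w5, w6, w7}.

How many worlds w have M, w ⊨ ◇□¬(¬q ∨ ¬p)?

2

w0: successors {w1, w4, w5, w7}; □¬(¬q ∨ ¬p) there: w1:T, w4:F, w5:F, w7:F. ✓
w1: no successors, so ◇□¬(¬q ∨ ¬p) fails. ✗
w3: successors {w1, w7}; □¬(¬q ∨ ¬p) there: w1:T, w7:F. ✓
w4: successors {w0, w5, w6, w7}; □¬(¬q ∨ ¬p) there: w0:F, w5:F, w6:F, w7:F. ✗
w5: successors {w3, w5, w6}; □¬(¬q ∨ ¬p) there: w3:F, w5:F, w6:F. ✗
w6: successors {w4, w6}; □¬(¬q ∨ ¬p) there: w4:F, w6:F. ✗
w7: successors {w3, w5}; □¬(¬q ∨ ¬p) there: w3:F, w5:F. ✗
Satisfying worlds: {w0, w3}.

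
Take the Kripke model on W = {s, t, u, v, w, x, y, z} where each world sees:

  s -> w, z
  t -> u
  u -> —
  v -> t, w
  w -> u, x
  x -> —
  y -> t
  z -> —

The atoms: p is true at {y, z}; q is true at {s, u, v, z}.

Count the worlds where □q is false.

4

s: successors {w, z}; q there: w:F, z:T. ✗
t: successors {u}; q there: u:T. ✓
u: no successors, so □q holds vacuously. ✓
v: successors {t, w}; q there: t:F, w:F. ✗
w: successors {u, x}; q there: u:T, x:F. ✗
x: no successors, so □q holds vacuously. ✓
y: successors {t}; q there: t:F. ✗
z: no successors, so □q holds vacuously. ✓
Satisfying worlds: {t, u, x, z}.
So □q fails at the other 4 worlds.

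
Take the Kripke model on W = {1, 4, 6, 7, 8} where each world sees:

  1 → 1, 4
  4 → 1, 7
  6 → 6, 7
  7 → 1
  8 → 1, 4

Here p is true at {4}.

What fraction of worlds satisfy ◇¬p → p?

1: ◇¬p is T, p is F. ✗
4: ◇¬p is T, p is T. ✓
6: ◇¬p is T, p is F. ✗
7: ◇¬p is T, p is F. ✗
8: ◇¬p is T, p is F. ✗
That's 1 of 5 worlds, so 1/5.

1/5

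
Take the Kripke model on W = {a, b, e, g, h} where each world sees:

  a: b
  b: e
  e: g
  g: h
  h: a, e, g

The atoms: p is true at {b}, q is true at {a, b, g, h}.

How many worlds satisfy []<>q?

a: successors {b}; <>q there: b:F. ✗
b: successors {e}; <>q there: e:T. ✓
e: successors {g}; <>q there: g:T. ✓
g: successors {h}; <>q there: h:T. ✓
h: successors {a, e, g}; <>q there: a:T, e:T, g:T. ✓
Satisfying worlds: {b, e, g, h}.

4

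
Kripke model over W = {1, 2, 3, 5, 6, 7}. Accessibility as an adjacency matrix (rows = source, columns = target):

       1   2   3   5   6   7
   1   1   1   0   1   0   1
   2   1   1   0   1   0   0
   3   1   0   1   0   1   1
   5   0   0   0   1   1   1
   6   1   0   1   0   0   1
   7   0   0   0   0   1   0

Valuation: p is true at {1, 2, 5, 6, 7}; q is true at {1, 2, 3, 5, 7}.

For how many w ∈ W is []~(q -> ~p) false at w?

1: successors {1, 2, 5, 7}; ~(q -> ~p) there: 1:T, 2:T, 5:T, 7:T. ✓
2: successors {1, 2, 5}; ~(q -> ~p) there: 1:T, 2:T, 5:T. ✓
3: successors {1, 3, 6, 7}; ~(q -> ~p) there: 1:T, 3:F, 6:F, 7:T. ✗
5: successors {5, 6, 7}; ~(q -> ~p) there: 5:T, 6:F, 7:T. ✗
6: successors {1, 3, 7}; ~(q -> ~p) there: 1:T, 3:F, 7:T. ✗
7: successors {6}; ~(q -> ~p) there: 6:F. ✗
Satisfying worlds: {1, 2}.
So []~(q -> ~p) fails at the other 4 worlds.

4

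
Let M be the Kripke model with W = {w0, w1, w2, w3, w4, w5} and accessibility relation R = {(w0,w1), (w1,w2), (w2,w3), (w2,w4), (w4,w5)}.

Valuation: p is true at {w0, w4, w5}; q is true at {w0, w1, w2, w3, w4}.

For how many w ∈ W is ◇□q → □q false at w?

w0: ◇□q is T, □q is T. ✓
w1: ◇□q is T, □q is T. ✓
w2: ◇□q is T, □q is T. ✓
w3: ◇□q is F, □q is T. ✓
w4: ◇□q is T, □q is F. ✗
w5: ◇□q is F, □q is T. ✓
Satisfying worlds: {w0, w1, w2, w3, w5}.
So ◇□q → □q fails at the other 1 world.

1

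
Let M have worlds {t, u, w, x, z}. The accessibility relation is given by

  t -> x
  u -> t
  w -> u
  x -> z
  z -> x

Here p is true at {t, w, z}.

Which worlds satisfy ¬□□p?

{u, x}

t: □□p is T. ✗
u: □□p is F. ✓
w: □□p is T. ✗
x: □□p is F. ✓
z: □□p is T. ✗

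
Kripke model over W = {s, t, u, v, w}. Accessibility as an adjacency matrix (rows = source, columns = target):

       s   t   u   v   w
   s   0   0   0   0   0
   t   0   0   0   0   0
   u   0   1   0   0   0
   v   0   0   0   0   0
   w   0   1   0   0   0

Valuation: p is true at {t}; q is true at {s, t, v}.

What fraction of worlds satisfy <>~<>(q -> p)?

2/5

s: no successors, so <>~<>(q -> p) fails. ✗
t: no successors, so <>~<>(q -> p) fails. ✗
u: successors {t}; ~<>(q -> p) there: t:T. ✓
v: no successors, so <>~<>(q -> p) fails. ✗
w: successors {t}; ~<>(q -> p) there: t:T. ✓
That's 2 of 5 worlds, so 2/5.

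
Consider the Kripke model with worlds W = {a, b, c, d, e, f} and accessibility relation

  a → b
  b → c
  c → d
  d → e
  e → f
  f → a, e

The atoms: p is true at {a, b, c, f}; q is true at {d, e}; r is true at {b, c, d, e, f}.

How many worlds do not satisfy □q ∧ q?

5

a: □q is F, q is F. ✗
b: □q is F, q is F. ✗
c: □q is T, q is F. ✗
d: □q is T, q is T. ✓
e: □q is F, q is T. ✗
f: □q is F, q is F. ✗
Satisfying worlds: {d}.
So □q ∧ q fails at the other 5 worlds.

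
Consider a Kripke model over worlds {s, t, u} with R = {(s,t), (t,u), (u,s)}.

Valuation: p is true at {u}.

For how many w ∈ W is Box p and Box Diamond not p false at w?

s: Box p is F, Box Diamond not p is F. ✗
t: Box p is T, Box Diamond not p is T. ✓
u: Box p is F, Box Diamond not p is T. ✗
Satisfying worlds: {t}.
So Box p and Box Diamond not p fails at the other 2 worlds.

2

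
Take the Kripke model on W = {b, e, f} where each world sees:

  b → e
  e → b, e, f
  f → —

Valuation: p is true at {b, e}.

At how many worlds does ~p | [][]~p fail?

2

b: ~p is F, [][]~p is F. ✗
e: ~p is F, [][]~p is F. ✗
f: ~p is T, [][]~p is T. ✓
Satisfying worlds: {f}.
So ~p | [][]~p fails at the other 2 worlds.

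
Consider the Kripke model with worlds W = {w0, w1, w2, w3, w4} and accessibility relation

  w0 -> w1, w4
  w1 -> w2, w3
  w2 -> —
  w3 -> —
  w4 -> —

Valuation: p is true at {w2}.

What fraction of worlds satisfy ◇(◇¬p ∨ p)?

2/5

w0: successors {w1, w4}; ◇¬p ∨ p there: w1:T, w4:F. ✓
w1: successors {w2, w3}; ◇¬p ∨ p there: w2:T, w3:F. ✓
w2: no successors, so ◇(◇¬p ∨ p) fails. ✗
w3: no successors, so ◇(◇¬p ∨ p) fails. ✗
w4: no successors, so ◇(◇¬p ∨ p) fails. ✗
That's 2 of 5 worlds, so 2/5.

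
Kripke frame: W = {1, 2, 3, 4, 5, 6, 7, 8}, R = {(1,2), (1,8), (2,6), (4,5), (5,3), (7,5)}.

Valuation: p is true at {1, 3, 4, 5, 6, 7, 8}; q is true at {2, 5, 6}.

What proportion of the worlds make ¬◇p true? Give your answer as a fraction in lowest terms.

1: ◇p is T. ✗
2: ◇p is T. ✗
3: ◇p is F. ✓
4: ◇p is T. ✗
5: ◇p is T. ✗
6: ◇p is F. ✓
7: ◇p is T. ✗
8: ◇p is F. ✓
That's 3 of 8 worlds, so 3/8.

3/8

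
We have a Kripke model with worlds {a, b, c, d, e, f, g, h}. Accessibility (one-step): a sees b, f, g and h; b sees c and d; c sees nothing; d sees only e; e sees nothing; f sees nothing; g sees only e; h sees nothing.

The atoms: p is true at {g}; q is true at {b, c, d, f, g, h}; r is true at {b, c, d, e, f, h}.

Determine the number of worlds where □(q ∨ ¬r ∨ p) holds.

a: successors {b, f, g, h}; q ∨ ¬r ∨ p there: b:T, f:T, g:T, h:T. ✓
b: successors {c, d}; q ∨ ¬r ∨ p there: c:T, d:T. ✓
c: no successors, so □(q ∨ ¬r ∨ p) holds vacuously. ✓
d: successors {e}; q ∨ ¬r ∨ p there: e:F. ✗
e: no successors, so □(q ∨ ¬r ∨ p) holds vacuously. ✓
f: no successors, so □(q ∨ ¬r ∨ p) holds vacuously. ✓
g: successors {e}; q ∨ ¬r ∨ p there: e:F. ✗
h: no successors, so □(q ∨ ¬r ∨ p) holds vacuously. ✓
Satisfying worlds: {a, b, c, e, f, h}.

6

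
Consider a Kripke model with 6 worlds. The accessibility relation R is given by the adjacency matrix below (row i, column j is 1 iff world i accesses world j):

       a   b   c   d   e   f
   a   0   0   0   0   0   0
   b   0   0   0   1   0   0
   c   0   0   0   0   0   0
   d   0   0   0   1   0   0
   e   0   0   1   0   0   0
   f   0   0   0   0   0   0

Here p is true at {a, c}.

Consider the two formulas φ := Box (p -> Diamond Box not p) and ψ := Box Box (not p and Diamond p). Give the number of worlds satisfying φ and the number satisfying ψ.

5 and 4

For Box (p -> Diamond Box not p):
a: no successors, so Box (p -> Diamond Box not p) holds vacuously. ✓
b: successors {d}; p -> Diamond Box not p there: d:T. ✓
c: no successors, so Box (p -> Diamond Box not p) holds vacuously. ✓
d: successors {d}; p -> Diamond Box not p there: d:T. ✓
e: successors {c}; p -> Diamond Box not p there: c:F. ✗
f: no successors, so Box (p -> Diamond Box not p) holds vacuously. ✓
— 5 worlds.
For Box Box (not p and Diamond p):
a: no successors, so Box Box (not p and Diamond p) holds vacuously. ✓
b: successors {d}; Box (not p and Diamond p) there: d:F. ✗
c: no successors, so Box Box (not p and Diamond p) holds vacuously. ✓
d: successors {d}; Box (not p and Diamond p) there: d:F. ✗
e: successors {c}; Box (not p and Diamond p) there: c:T. ✓
f: no successors, so Box Box (not p and Diamond p) holds vacuously. ✓
— 4 worlds.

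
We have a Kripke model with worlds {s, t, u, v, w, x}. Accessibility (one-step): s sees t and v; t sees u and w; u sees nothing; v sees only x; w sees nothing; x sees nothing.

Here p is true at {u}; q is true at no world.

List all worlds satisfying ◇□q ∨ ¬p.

s: ◇□q is F, ¬p is T. ✓
t: ◇□q is T, ¬p is T. ✓
u: ◇□q is F, ¬p is F. ✗
v: ◇□q is T, ¬p is T. ✓
w: ◇□q is F, ¬p is T. ✓
x: ◇□q is F, ¬p is T. ✓

{s, t, v, w, x}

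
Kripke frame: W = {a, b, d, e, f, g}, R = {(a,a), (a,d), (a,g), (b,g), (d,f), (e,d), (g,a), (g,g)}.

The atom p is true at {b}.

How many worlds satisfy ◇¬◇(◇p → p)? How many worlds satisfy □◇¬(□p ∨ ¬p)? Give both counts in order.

1 and 1

For ◇¬◇(◇p → p):
a: successors {a, d, g}; ¬◇(◇p → p) there: a:F, d:F, g:F. ✗
b: successors {g}; ¬◇(◇p → p) there: g:F. ✗
d: successors {f}; ¬◇(◇p → p) there: f:T. ✓
e: successors {d}; ¬◇(◇p → p) there: d:F. ✗
f: no successors, so ◇¬◇(◇p → p) fails. ✗
g: successors {a, g}; ¬◇(◇p → p) there: a:F, g:F. ✗
— 1 world.
For □◇¬(□p ∨ ¬p):
a: successors {a, d, g}; ◇¬(□p ∨ ¬p) there: a:F, d:F, g:F. ✗
b: successors {g}; ◇¬(□p ∨ ¬p) there: g:F. ✗
d: successors {f}; ◇¬(□p ∨ ¬p) there: f:F. ✗
e: successors {d}; ◇¬(□p ∨ ¬p) there: d:F. ✗
f: no successors, so □◇¬(□p ∨ ¬p) holds vacuously. ✓
g: successors {a, g}; ◇¬(□p ∨ ¬p) there: a:F, g:F. ✗
— 1 world.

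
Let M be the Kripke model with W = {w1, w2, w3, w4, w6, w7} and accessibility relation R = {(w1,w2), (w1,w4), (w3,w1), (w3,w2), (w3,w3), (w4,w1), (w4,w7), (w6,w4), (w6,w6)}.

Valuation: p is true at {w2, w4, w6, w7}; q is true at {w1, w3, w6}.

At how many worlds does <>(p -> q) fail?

3

w1: successors {w2, w4}; p -> q there: w2:F, w4:F. ✗
w2: no successors, so <>(p -> q) fails. ✗
w3: successors {w1, w2, w3}; p -> q there: w1:T, w2:F, w3:T. ✓
w4: successors {w1, w7}; p -> q there: w1:T, w7:F. ✓
w6: successors {w4, w6}; p -> q there: w4:F, w6:T. ✓
w7: no successors, so <>(p -> q) fails. ✗
Satisfying worlds: {w3, w4, w6}.
So <>(p -> q) fails at the other 3 worlds.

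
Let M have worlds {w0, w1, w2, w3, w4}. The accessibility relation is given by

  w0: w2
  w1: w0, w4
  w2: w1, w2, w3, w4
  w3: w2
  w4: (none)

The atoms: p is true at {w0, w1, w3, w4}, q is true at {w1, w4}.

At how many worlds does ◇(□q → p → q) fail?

1

w0: successors {w2}; □q → p → q there: w2:T. ✓
w1: successors {w0, w4}; □q → p → q there: w0:T, w4:T. ✓
w2: successors {w1, w2, w3, w4}; □q → p → q there: w1:T, w2:T, w3:T, w4:T. ✓
w3: successors {w2}; □q → p → q there: w2:T. ✓
w4: no successors, so ◇(□q → p → q) fails. ✗
Satisfying worlds: {w0, w1, w2, w3}.
So ◇(□q → p → q) fails at the other 1 world.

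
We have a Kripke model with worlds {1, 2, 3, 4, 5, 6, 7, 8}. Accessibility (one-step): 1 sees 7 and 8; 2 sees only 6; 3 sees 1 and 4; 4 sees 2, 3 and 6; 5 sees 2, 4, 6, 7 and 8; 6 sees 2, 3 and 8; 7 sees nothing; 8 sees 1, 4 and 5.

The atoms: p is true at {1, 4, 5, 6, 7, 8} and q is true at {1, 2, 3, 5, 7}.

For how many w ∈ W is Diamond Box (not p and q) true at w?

1: successors {7, 8}; Box (not p and q) there: 7:T, 8:F. ✓
2: successors {6}; Box (not p and q) there: 6:F. ✗
3: successors {1, 4}; Box (not p and q) there: 1:F, 4:F. ✗
4: successors {2, 3, 6}; Box (not p and q) there: 2:F, 3:F, 6:F. ✗
5: successors {2, 4, 6, 7, 8}; Box (not p and q) there: 2:F, 4:F, 6:F, 7:T, 8:F. ✓
6: successors {2, 3, 8}; Box (not p and q) there: 2:F, 3:F, 8:F. ✗
7: no successors, so Diamond Box (not p and q) fails. ✗
8: successors {1, 4, 5}; Box (not p and q) there: 1:F, 4:F, 5:F. ✗
Satisfying worlds: {1, 5}.

2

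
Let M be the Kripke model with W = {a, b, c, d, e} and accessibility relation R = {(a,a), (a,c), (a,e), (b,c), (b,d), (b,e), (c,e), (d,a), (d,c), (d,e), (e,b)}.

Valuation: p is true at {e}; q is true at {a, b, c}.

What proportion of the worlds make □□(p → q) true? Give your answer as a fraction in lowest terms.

a: successors {a, c, e}; □(p → q) there: a:F, c:F, e:T. ✗
b: successors {c, d, e}; □(p → q) there: c:F, d:F, e:T. ✗
c: successors {e}; □(p → q) there: e:T. ✓
d: successors {a, c, e}; □(p → q) there: a:F, c:F, e:T. ✗
e: successors {b}; □(p → q) there: b:F. ✗
That's 1 of 5 worlds, so 1/5.

1/5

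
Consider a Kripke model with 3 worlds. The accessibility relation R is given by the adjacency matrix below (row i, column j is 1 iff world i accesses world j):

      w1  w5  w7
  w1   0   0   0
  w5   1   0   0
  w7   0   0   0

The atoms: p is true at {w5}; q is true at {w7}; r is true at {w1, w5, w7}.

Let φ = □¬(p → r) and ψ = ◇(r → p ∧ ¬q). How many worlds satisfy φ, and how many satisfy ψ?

2 and 0

For □¬(p → r):
w1: no successors, so □¬(p → r) holds vacuously. ✓
w5: successors {w1}; ¬(p → r) there: w1:F. ✗
w7: no successors, so □¬(p → r) holds vacuously. ✓
— 2 worlds.
For ◇(r → p ∧ ¬q):
w1: no successors, so ◇(r → p ∧ ¬q) fails. ✗
w5: successors {w1}; r → p ∧ ¬q there: w1:F. ✗
w7: no successors, so ◇(r → p ∧ ¬q) fails. ✗
— 0 worlds.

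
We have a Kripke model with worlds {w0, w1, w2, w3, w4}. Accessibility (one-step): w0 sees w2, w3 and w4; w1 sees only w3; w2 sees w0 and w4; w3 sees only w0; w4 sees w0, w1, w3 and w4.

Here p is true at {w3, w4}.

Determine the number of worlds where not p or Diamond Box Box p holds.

3

w0: not p is T, Diamond Box Box p is F. ✓
w1: not p is T, Diamond Box Box p is F. ✓
w2: not p is T, Diamond Box Box p is F. ✓
w3: not p is F, Diamond Box Box p is F. ✗
w4: not p is F, Diamond Box Box p is F. ✗
Satisfying worlds: {w0, w1, w2}.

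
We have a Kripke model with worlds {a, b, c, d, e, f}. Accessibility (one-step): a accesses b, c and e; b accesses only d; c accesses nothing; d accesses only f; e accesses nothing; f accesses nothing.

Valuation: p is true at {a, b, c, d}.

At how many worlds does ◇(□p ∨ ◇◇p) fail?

4

a: successors {b, c, e}; □p ∨ ◇◇p there: b:T, c:T, e:T. ✓
b: successors {d}; □p ∨ ◇◇p there: d:F. ✗
c: no successors, so ◇(□p ∨ ◇◇p) fails. ✗
d: successors {f}; □p ∨ ◇◇p there: f:T. ✓
e: no successors, so ◇(□p ∨ ◇◇p) fails. ✗
f: no successors, so ◇(□p ∨ ◇◇p) fails. ✗
Satisfying worlds: {a, d}.
So ◇(□p ∨ ◇◇p) fails at the other 4 worlds.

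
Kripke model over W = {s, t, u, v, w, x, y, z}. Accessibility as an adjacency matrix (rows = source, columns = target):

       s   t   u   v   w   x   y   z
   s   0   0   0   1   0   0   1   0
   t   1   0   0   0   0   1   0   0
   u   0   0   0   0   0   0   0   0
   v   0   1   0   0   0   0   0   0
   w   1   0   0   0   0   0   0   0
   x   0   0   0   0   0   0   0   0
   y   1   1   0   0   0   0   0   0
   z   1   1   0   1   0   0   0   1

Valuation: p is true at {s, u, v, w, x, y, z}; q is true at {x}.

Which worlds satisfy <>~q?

{s, t, v, w, y, z}

s: successors {v, y}; ~q there: v:T, y:T. ✓
t: successors {s, x}; ~q there: s:T, x:F. ✓
u: no successors, so <>~q fails. ✗
v: successors {t}; ~q there: t:T. ✓
w: successors {s}; ~q there: s:T. ✓
x: no successors, so <>~q fails. ✗
y: successors {s, t}; ~q there: s:T, t:T. ✓
z: successors {s, t, v, z}; ~q there: s:T, t:T, v:T, z:T. ✓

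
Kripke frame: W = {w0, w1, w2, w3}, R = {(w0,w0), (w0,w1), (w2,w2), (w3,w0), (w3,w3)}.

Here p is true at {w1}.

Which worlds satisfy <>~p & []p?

w0: <>~p is T, []p is F. ✗
w1: <>~p is F, []p is T. ✗
w2: <>~p is T, []p is F. ✗
w3: <>~p is T, []p is F. ✗

∅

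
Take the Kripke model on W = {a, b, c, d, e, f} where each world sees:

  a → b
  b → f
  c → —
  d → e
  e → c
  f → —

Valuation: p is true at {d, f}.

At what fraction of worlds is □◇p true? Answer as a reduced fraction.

a: successors {b}; ◇p there: b:T. ✓
b: successors {f}; ◇p there: f:F. ✗
c: no successors, so □◇p holds vacuously. ✓
d: successors {e}; ◇p there: e:F. ✗
e: successors {c}; ◇p there: c:F. ✗
f: no successors, so □◇p holds vacuously. ✓
That's 3 of 6 worlds, so 3/6 = 1/2.

1/2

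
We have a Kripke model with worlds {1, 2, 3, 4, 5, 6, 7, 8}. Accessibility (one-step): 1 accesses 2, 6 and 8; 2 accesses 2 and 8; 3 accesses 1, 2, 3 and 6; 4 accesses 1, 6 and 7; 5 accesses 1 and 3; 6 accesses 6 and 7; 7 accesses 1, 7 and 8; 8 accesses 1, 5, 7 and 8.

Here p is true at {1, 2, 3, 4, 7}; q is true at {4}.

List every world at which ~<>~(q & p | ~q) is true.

{1, 2, 3, 4, 5, 6, 7, 8}

1: <>~(q & p | ~q) is F. ✓
2: <>~(q & p | ~q) is F. ✓
3: <>~(q & p | ~q) is F. ✓
4: <>~(q & p | ~q) is F. ✓
5: <>~(q & p | ~q) is F. ✓
6: <>~(q & p | ~q) is F. ✓
7: <>~(q & p | ~q) is F. ✓
8: <>~(q & p | ~q) is F. ✓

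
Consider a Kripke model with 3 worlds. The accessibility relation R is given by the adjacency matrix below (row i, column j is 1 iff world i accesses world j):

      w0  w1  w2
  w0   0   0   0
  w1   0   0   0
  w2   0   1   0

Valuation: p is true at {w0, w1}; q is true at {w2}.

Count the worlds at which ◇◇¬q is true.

w0: no successors, so ◇◇¬q fails. ✗
w1: no successors, so ◇◇¬q fails. ✗
w2: successors {w1}; ◇¬q there: w1:F. ✗
Satisfying worlds: ∅.

0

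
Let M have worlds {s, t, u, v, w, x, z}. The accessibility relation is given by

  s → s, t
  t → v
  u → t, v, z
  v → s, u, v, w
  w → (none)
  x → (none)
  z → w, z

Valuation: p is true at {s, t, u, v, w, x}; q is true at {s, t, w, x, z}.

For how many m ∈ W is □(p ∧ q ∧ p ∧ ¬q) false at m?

5

s: successors {s, t}; p ∧ q ∧ p ∧ ¬q there: s:F, t:F. ✗
t: successors {v}; p ∧ q ∧ p ∧ ¬q there: v:F. ✗
u: successors {t, v, z}; p ∧ q ∧ p ∧ ¬q there: t:F, v:F, z:F. ✗
v: successors {s, u, v, w}; p ∧ q ∧ p ∧ ¬q there: s:F, u:F, v:F, w:F. ✗
w: no successors, so □(p ∧ q ∧ p ∧ ¬q) holds vacuously. ✓
x: no successors, so □(p ∧ q ∧ p ∧ ¬q) holds vacuously. ✓
z: successors {w, z}; p ∧ q ∧ p ∧ ¬q there: w:F, z:F. ✗
Satisfying worlds: {w, x}.
So □(p ∧ q ∧ p ∧ ¬q) fails at the other 5 worlds.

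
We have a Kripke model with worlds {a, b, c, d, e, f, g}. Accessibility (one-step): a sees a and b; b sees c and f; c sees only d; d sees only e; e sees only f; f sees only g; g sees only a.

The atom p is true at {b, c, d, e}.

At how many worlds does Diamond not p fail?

a: successors {a, b}; not p there: a:T, b:F. ✓
b: successors {c, f}; not p there: c:F, f:T. ✓
c: successors {d}; not p there: d:F. ✗
d: successors {e}; not p there: e:F. ✗
e: successors {f}; not p there: f:T. ✓
f: successors {g}; not p there: g:T. ✓
g: successors {a}; not p there: a:T. ✓
Satisfying worlds: {a, b, e, f, g}.
So Diamond not p fails at the other 2 worlds.

2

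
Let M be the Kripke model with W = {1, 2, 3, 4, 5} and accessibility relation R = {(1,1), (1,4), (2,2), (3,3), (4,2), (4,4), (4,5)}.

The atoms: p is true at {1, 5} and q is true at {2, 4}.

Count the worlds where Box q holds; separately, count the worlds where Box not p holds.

For Box q:
1: successors {1, 4}; q there: 1:F, 4:T. ✗
2: successors {2}; q there: 2:T. ✓
3: successors {3}; q there: 3:F. ✗
4: successors {2, 4, 5}; q there: 2:T, 4:T, 5:F. ✗
5: no successors, so Box q holds vacuously. ✓
— 2 worlds.
For Box not p:
1: successors {1, 4}; not p there: 1:F, 4:T. ✗
2: successors {2}; not p there: 2:T. ✓
3: successors {3}; not p there: 3:T. ✓
4: successors {2, 4, 5}; not p there: 2:T, 4:T, 5:F. ✗
5: no successors, so Box not p holds vacuously. ✓
— 3 worlds.

2 and 3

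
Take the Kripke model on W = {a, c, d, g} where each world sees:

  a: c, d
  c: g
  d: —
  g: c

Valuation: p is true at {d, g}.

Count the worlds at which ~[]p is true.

a: []p is F. ✓
c: []p is T. ✗
d: []p is T. ✗
g: []p is F. ✓
Satisfying worlds: {a, g}.

2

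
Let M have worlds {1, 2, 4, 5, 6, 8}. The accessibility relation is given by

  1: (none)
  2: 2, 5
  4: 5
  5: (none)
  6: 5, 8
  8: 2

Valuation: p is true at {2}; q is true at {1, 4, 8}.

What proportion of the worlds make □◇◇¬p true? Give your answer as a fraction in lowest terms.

1: no successors, so □◇◇¬p holds vacuously. ✓
2: successors {2, 5}; ◇◇¬p there: 2:T, 5:F. ✗
4: successors {5}; ◇◇¬p there: 5:F. ✗
5: no successors, so □◇◇¬p holds vacuously. ✓
6: successors {5, 8}; ◇◇¬p there: 5:F, 8:T. ✗
8: successors {2}; ◇◇¬p there: 2:T. ✓
That's 3 of 6 worlds, so 3/6 = 1/2.

1/2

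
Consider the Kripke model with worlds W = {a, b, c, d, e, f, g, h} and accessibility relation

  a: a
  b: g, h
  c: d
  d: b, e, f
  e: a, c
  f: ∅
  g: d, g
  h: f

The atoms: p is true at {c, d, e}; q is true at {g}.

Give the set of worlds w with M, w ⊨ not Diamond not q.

a: Diamond not q is T. ✗
b: Diamond not q is T. ✗
c: Diamond not q is T. ✗
d: Diamond not q is T. ✗
e: Diamond not q is T. ✗
f: Diamond not q is F. ✓
g: Diamond not q is T. ✗
h: Diamond not q is T. ✗

{f}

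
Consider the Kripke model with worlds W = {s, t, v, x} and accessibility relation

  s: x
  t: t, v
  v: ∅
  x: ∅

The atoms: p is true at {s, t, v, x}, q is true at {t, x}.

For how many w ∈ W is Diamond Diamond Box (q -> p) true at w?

s: successors {x}; Diamond Box (q -> p) there: x:F. ✗
t: successors {t, v}; Diamond Box (q -> p) there: t:T, v:F. ✓
v: no successors, so Diamond Diamond Box (q -> p) fails. ✗
x: no successors, so Diamond Diamond Box (q -> p) fails. ✗
Satisfying worlds: {t}.

1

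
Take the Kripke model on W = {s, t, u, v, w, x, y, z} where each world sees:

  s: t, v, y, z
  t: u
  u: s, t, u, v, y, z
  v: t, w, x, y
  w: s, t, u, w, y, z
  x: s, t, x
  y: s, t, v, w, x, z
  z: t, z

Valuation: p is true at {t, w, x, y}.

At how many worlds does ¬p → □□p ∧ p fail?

s: ¬p is T, □□p ∧ p is F. ✗
t: ¬p is F, □□p ∧ p is F. ✓
u: ¬p is T, □□p ∧ p is F. ✗
v: ¬p is T, □□p ∧ p is F. ✗
w: ¬p is F, □□p ∧ p is F. ✓
x: ¬p is F, □□p ∧ p is F. ✓
y: ¬p is F, □□p ∧ p is F. ✓
z: ¬p is T, □□p ∧ p is F. ✗
Satisfying worlds: {t, w, x, y}.
So ¬p → □□p ∧ p fails at the other 4 worlds.

4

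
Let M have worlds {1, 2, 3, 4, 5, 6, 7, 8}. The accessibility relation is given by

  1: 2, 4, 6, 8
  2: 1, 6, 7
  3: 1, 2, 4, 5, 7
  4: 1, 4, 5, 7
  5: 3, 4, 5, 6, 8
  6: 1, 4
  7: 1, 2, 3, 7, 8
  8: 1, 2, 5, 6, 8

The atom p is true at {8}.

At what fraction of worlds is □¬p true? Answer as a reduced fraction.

1/2

1: successors {2, 4, 6, 8}; ¬p there: 2:T, 4:T, 6:T, 8:F. ✗
2: successors {1, 6, 7}; ¬p there: 1:T, 6:T, 7:T. ✓
3: successors {1, 2, 4, 5, 7}; ¬p there: 1:T, 2:T, 4:T, 5:T, 7:T. ✓
4: successors {1, 4, 5, 7}; ¬p there: 1:T, 4:T, 5:T, 7:T. ✓
5: successors {3, 4, 5, 6, 8}; ¬p there: 3:T, 4:T, 5:T, 6:T, 8:F. ✗
6: successors {1, 4}; ¬p there: 1:T, 4:T. ✓
7: successors {1, 2, 3, 7, 8}; ¬p there: 1:T, 2:T, 3:T, 7:T, 8:F. ✗
8: successors {1, 2, 5, 6, 8}; ¬p there: 1:T, 2:T, 5:T, 6:T, 8:F. ✗
That's 4 of 8 worlds, so 4/8 = 1/2.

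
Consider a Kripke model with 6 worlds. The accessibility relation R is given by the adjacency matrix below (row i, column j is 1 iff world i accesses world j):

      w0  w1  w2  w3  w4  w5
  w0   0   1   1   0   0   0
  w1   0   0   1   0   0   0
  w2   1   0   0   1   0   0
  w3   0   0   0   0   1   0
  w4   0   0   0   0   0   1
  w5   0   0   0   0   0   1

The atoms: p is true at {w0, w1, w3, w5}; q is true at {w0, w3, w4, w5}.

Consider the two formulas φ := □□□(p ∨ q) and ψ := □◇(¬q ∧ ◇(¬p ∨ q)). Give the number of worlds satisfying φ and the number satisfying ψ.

For □□□(p ∨ q):
w0: successors {w1, w2}; □□(p ∨ q) there: w1:T, w2:F. ✗
w1: successors {w2}; □□(p ∨ q) there: w2:F. ✗
w2: successors {w0, w3}; □□(p ∨ q) there: w0:F, w3:T. ✗
w3: successors {w4}; □□(p ∨ q) there: w4:T. ✓
w4: successors {w5}; □□(p ∨ q) there: w5:T. ✓
w5: successors {w5}; □□(p ∨ q) there: w5:T. ✓
— 3 worlds.
For □◇(¬q ∧ ◇(¬p ∨ q)):
w0: successors {w1, w2}; ◇(¬q ∧ ◇(¬p ∨ q)) there: w1:T, w2:F. ✗
w1: successors {w2}; ◇(¬q ∧ ◇(¬p ∨ q)) there: w2:F. ✗
w2: successors {w0, w3}; ◇(¬q ∧ ◇(¬p ∨ q)) there: w0:T, w3:F. ✗
w3: successors {w4}; ◇(¬q ∧ ◇(¬p ∨ q)) there: w4:F. ✗
w4: successors {w5}; ◇(¬q ∧ ◇(¬p ∨ q)) there: w5:F. ✗
w5: successors {w5}; ◇(¬q ∧ ◇(¬p ∨ q)) there: w5:F. ✗
— 0 worlds.

3 and 0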